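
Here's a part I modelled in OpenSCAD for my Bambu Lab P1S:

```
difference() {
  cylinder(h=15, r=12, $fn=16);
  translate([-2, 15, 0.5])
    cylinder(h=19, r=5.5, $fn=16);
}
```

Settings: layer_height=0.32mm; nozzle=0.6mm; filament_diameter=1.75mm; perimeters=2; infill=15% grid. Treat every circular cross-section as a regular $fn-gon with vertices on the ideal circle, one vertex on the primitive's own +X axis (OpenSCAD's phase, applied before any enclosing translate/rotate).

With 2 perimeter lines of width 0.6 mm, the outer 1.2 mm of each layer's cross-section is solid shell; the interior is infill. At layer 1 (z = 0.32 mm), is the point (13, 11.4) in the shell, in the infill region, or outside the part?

outside

At z = 0.32 mm: the r=12 cylinder contributes a regular 16-gon of circumradius 12; the cylinder at (-2, 15) is not intersected at this z (z outside [0.5, 19.5]); Taking the first minus the rest: none of the subtracted shapes is present at this height, so the r=12 cylinder is unchanged — 1 connected region. Overall, the cross-section is a single solid region. The nearest boundary edge runs (11.09, 4.59)→(8.49, 8.49); distance from the point to it = 5.37 mm. The point is not inside any of the regions above, so it lies outside the cross-section (5.37 mm from the nearest boundary).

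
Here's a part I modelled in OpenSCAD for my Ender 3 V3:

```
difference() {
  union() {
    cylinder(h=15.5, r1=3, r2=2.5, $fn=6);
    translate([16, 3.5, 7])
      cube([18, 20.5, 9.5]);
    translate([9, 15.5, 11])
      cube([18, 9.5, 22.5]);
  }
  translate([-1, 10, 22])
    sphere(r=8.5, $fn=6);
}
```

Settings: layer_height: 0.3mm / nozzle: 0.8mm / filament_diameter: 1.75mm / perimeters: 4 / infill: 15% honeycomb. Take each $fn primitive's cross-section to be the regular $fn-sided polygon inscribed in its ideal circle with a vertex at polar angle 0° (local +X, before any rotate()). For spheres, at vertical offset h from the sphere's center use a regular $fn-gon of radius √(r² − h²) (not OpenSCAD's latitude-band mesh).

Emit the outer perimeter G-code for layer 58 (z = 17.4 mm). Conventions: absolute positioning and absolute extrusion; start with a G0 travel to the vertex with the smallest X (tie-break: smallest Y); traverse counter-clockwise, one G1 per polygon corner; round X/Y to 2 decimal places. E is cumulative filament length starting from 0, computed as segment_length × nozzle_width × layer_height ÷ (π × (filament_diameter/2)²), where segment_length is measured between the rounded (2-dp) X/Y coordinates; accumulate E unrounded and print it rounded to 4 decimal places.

At z = 17.4 mm: the cone is absent (z outside [0, 15.5]); the cube at (16, 3.5) does not reach this height (z outside [7, 16.5]); the cube at (9, 15.5) is present — its section is the full 18×9.5 rectangle; Taking the union: only the 18×9.5 cube at (9, 15.5) is present, so the union is just that shape — 1 connected region; the r=8.5 sphere at (-1, 10) contributes a regular 6-gon of circumradius √(8.5²−4.6²) = 7.148; Taking the first minus the rest: starting from the result so far, the r=8.5 sphere at (-1, 10) misses the remaining region (no effect) — 1 connected region. The outline is a single polygon with 4 vertices. Extrusion per mm of travel: 0.8 × 0.3 / (π × 0.875²) = 0.099780. Accumulating E over each segment gives final E = 5.4879.

G0 X9.00 Y15.50 Z17.40
G1 X27.00 Y15.50 E1.7960
G1 X27.00 Y25.00 E2.7440
G1 X9.00 Y25.00 E4.5400
G1 X9.00 Y15.50 E5.4879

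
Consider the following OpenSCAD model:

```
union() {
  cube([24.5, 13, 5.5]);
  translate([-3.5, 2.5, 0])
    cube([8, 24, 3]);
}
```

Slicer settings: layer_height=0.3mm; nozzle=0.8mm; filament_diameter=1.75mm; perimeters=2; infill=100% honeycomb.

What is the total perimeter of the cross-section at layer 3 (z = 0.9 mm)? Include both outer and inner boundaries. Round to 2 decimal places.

109.00 mm

At z = 0.9 mm: the cube (footprint 24.5×13) is included at this height (perimeter 75.00 mm); the cube at (-3.5, 2.5) (footprint 8×24) is included at this height (perimeter 64.00 mm); Taking the union: the regions partially overlap (shared area 47.25 mm²), so the edge portions inside another operand are dropped and the merged outline is re-measured after clipping — boundary = 109.00 mm. Overall, the cross-section is a single solid region. Total boundary length (outer) = 109.00 mm.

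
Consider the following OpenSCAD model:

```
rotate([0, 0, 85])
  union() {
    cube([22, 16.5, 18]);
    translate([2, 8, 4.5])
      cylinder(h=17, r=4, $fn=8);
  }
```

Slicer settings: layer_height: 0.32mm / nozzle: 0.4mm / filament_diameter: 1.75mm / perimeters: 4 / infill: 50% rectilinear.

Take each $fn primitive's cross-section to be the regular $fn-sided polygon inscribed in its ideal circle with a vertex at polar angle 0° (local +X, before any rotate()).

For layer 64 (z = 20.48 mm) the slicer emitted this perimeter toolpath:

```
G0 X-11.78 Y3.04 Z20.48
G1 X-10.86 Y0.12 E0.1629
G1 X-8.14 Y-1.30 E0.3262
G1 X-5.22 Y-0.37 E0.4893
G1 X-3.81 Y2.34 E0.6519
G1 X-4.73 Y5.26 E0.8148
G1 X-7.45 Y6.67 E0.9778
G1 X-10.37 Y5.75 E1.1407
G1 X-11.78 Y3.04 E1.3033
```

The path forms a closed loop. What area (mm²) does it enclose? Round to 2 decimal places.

Apply the shoelace formula to the sequence of (X, Y) vertices; enclosed area = 45.25 mm².

45.25 mm²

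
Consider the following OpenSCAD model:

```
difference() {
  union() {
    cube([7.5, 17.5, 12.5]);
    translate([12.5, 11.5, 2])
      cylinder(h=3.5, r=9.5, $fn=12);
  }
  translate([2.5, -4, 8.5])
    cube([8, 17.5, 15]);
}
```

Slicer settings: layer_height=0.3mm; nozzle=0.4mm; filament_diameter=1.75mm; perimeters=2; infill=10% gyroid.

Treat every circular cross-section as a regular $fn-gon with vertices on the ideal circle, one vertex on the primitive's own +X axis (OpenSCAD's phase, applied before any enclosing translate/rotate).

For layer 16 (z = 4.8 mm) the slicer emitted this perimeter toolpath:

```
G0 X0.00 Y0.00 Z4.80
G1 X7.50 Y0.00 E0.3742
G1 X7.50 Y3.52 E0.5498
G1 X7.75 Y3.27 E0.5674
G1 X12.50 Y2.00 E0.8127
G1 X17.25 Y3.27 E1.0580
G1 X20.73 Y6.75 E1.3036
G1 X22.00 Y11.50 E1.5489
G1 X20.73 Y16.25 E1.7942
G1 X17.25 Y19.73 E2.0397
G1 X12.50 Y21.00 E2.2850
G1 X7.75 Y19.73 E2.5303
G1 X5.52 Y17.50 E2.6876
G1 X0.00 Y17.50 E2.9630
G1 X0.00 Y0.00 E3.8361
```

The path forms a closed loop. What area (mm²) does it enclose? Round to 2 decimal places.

Apply the shoelace formula to the sequence of (X, Y) vertices; enclosed area = 356.90 mm².

356.90 mm²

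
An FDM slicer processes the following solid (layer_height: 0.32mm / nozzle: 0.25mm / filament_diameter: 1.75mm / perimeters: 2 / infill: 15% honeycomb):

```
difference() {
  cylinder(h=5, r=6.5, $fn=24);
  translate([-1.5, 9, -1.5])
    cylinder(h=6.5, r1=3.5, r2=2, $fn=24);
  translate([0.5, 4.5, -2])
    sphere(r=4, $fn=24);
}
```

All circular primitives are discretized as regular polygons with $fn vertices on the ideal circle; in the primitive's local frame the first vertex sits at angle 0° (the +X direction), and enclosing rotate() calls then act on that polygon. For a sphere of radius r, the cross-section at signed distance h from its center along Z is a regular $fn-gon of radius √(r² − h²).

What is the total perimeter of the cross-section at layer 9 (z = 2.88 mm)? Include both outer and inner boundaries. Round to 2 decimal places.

40.72 mm

At z = 2.88 mm: the r=6.5 cylinder gives a regular 24-gon of circumradius 6.5 (constant along its height) (perimeter = 2·24·6.500·sin(180°/24) = 40.72 mm); the cone at (-1.5, 9): at t=0.674 of its height the radius interpolates to r₁+(r₂−r₁)t = 2.489, giving a regular 24-gon of that circumradius (perimeter = 2·24·2.489·sin(180°/24) = 15.60 mm); the sphere at (0.5, 4.5) is absent (|z−center|=4.880 > r=4); After the difference (first − rest): starting from the r=6.5 cylinder, the cone at (-1.5, 9) misses the remaining region (no effect) — boundary = 40.72 mm. Overall, the cross-section is a single solid region. Total boundary length (outer) = 40.72 mm.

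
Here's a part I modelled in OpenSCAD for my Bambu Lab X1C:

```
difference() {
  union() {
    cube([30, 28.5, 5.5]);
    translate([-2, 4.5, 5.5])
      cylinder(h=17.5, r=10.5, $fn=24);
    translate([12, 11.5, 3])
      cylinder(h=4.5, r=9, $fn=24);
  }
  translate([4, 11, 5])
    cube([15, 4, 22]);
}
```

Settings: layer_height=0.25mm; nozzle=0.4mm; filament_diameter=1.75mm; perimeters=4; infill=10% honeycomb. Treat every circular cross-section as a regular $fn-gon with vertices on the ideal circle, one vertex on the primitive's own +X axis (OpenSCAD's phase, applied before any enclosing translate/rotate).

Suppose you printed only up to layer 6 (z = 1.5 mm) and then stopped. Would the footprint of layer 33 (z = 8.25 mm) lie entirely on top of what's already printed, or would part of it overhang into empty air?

Compare the two slices. At z = 1.5: the cube is present — its section is the full 30×28.5 rectangle (area 855.00 mm²); the cylinder at (-2, 4.5) does not reach this height (z outside [5.5, 23]); the cylinder at (12, 11.5) does not reach this height (z outside [3, 7.5]); Combining (union): only the 30×28.5 cube is present, so the union is just that shape — area = 855.00 mm²; the cube at (4, 11) does not reach this height (z outside [5, 27]); Taking the first minus the rest: none of the subtracted shapes is present at this height, so the result so far is unchanged — area = 855.00 mm². At z = 8.25: the cube does not reach this height (z outside [0, 5.5]); the r=10.5 cylinder at (-2, 4.5) gives a regular 24-gon of circumradius 10.5 (constant along its height) (area = (24/2)·10.500²·sin(360°/24) = 342.42 mm²); the cylinder at (12, 11.5) does not reach this height (z outside [3, 7.5]); Combining (union): only the r=10.5 cylinder at (-2, 4.5) is present, so the union is just that shape — area = 342.42 mm²; the cube at (4, 11) (footprint 15×4) is included at this height (area 60.00 mm²); Subtracting the remaining from the first: starting from that combined region (342.42 mm²), the 15×4 cube at (4, 11) partially overlaps it — only the 2.42 mm² overlap (of its 60.00 mm²) is removed, clipping the outline — area = 339.99 mm². Checking containment: at z = 8.25 the cross-section extends beyond the z = 1.5 cross-section by about 241.08 mm².

part overhangs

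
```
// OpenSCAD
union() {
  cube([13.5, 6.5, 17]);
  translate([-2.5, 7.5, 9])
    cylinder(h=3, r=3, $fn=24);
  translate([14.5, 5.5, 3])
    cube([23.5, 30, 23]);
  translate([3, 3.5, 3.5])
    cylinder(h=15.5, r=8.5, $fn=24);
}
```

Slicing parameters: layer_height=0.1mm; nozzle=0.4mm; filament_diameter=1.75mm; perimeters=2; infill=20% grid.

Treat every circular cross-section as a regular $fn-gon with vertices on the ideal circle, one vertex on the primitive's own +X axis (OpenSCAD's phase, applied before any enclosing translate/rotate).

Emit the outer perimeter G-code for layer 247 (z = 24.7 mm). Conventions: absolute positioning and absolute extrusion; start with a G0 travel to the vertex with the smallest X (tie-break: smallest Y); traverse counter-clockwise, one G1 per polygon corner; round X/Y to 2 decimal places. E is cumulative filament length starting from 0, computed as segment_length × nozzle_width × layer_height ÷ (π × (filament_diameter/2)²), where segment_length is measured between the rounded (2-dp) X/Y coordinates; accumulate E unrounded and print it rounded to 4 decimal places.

At z = 24.7 mm: the cube is not intersected at this z (z outside [0, 17]); the cylinder at (-2.5, 7.5) is absent (z outside [9, 12]); the cube at (14.5, 5.5) is present — its section is the full 23.5×30 rectangle; the cylinder at (3, 3.5) does not reach this height (z outside [3.5, 19]); Taking the union: only the 23.5×30 cube at (14.5, 5.5) is present, so the union is just that shape — 1 connected region. The outline is a single polygon with 4 vertices. Extrusion per mm of travel: 0.4 × 0.1 / (π × 0.875²) = 0.016630. Accumulating E over each segment gives final E = 1.7794.

G0 X14.50 Y5.50 Z24.70
G1 X38.00 Y5.50 E0.3908
G1 X38.00 Y35.50 E0.8897
G1 X14.50 Y35.50 E1.2805
G1 X14.50 Y5.50 E1.7794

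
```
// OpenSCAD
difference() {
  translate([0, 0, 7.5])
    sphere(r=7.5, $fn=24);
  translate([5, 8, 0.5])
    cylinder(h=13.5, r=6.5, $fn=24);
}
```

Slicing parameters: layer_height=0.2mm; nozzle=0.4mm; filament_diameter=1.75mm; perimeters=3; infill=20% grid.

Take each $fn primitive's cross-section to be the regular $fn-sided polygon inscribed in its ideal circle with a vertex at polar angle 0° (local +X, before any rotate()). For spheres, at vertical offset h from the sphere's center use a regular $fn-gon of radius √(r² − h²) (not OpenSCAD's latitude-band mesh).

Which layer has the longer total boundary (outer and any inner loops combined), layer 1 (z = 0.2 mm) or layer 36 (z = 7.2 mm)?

layer 36 (z = 7.2 mm)

Layer 1 (z = 0.2): the sphere: section is a regular 24-gon, circumradius = √(r²−h²) = √(7.5²−7.3²) = 1.720 (perimeter = 2·24·1.720·sin(180°/24) = 10.78 mm); the cylinder at (5, 8) does not reach this height (z outside [0.5, 14]); After the difference (first − rest): none of the subtracted shapes is present at this height, so the r=7.5 sphere is unchanged — boundary = 10.78 mm. So its perimeter = 10.78 mm. Layer 36 (z = 7.2): the r=7.5 sphere contributes a regular 24-gon of circumradius √(7.5²−0.3²) = 7.494 (perimeter = 2·24·7.494·sin(180°/24) = 46.95 mm); the cylinder at (5, 8): section is a regular 24-gon, circumradius r=6.5 (perimeter = 2·24·6.500·sin(180°/24) = 40.72 mm); Taking the first minus the rest: starting from the r=7.5 sphere, the r=6.5 cylinder at (5, 8) partially overlaps it — only the 31.56 mm² overlap (of its 131.22 mm²) is removed, clipping the outline — boundary = 47.54 mm. So its perimeter = 47.54 mm. Layer 36 is larger (47.54 vs 10.78 mm).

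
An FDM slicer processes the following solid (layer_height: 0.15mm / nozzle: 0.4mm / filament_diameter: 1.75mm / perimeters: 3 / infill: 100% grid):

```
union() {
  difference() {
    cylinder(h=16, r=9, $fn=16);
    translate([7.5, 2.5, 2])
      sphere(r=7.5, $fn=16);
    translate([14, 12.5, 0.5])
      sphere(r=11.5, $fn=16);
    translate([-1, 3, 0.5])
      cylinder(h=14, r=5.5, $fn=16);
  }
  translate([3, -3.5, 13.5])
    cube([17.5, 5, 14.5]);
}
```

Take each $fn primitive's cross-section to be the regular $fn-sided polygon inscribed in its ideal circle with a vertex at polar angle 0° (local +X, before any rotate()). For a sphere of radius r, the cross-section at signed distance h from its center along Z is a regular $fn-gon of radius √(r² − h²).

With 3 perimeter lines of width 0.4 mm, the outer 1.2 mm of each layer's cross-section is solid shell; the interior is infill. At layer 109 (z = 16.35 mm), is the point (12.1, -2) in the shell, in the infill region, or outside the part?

At z = 16.35 mm: the cylinder does not reach this height (z outside [0, 16]); the sphere at (7.5, 2.5) is absent (|z−center|=14.350 > r=7.5); the sphere at (14, 12.5) is not intersected at this z (|z−center|=15.850 > r=11.5); the cylinder at (-1, 3) is absent (z outside [0.5, 14.5]); Subtracting the remaining from the first: the first operand is absent here, so nothing remains; the cube at (3, -3.5) is present — its section is the full 17.5×5 rectangle; Combining (union): only the 17.5×5 cube at (3, -3.5) is present, so the union is just that shape — 1 connected region. Overall, the cross-section is a single solid region. The nearest boundary edge runs (3.00, -3.50)→(20.50, -3.50); distance from the point to it = 1.50 mm. The point is inside the cross-section and 1.50 mm from the nearest boundary — more than the 1.2 mm shell width (3 × 0.4), so it's in the infill interior.

infill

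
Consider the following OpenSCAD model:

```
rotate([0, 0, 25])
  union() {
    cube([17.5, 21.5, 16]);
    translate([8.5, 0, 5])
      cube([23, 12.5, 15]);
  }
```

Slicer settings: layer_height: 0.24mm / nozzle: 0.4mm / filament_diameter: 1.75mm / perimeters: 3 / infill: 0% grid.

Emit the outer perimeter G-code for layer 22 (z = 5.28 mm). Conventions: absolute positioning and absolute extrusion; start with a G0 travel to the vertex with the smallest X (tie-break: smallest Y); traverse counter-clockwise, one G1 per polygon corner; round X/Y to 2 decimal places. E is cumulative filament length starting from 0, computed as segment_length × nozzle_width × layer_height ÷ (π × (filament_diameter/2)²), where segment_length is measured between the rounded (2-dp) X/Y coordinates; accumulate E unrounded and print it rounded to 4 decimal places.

G0 X-9.09 Y19.49 Z5.28
G1 X0.00 Y0.00 E0.8583
G1 X28.55 Y13.31 E2.1156
G1 X23.27 Y24.64 E2.6145
G1 X10.58 Y18.72 E3.1734
G1 X6.77 Y26.88 E3.5328
G1 X-9.09 Y19.49 E4.2311

At z = 5.28 mm: the cube (footprint 17.5×21.5) is included at this height; the 23×12.5 cube at (8.5, 0) contributes its full rectangle; Combining (union): the regions partially overlap (shared area 112.50 mm²), so overlapping operands fuse into one piece — 1 connected region; (whole slice rotated 25° about Z — lengths, areas and connectivity unchanged). The outline is a single polygon with 6 vertices. Extrusion per mm of travel: 0.4 × 0.24 / (π × 0.875²) = 0.039912. Accumulating E over each segment gives final E = 4.2311.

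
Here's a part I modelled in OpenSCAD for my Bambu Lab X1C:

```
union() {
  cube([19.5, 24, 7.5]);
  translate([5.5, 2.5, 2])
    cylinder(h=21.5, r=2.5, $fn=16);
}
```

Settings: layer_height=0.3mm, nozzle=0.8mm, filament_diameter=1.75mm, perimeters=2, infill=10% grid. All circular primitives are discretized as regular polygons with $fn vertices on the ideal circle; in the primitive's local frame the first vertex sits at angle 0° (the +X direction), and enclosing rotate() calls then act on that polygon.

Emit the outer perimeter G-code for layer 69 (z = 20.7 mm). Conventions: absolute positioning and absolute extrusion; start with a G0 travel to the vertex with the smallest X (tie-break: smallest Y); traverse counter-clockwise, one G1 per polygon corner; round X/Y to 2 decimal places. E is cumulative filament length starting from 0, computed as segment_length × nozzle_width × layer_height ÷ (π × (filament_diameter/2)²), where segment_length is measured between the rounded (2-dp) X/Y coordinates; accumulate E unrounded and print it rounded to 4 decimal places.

G0 X3.00 Y2.50 Z20.70
G1 X3.19 Y1.54 E0.0976
G1 X3.73 Y0.73 E0.1948
G1 X4.54 Y0.19 E0.2919
G1 X5.50 Y0.00 E0.3896
G1 X6.46 Y0.19 E0.4872
G1 X7.27 Y0.73 E0.5844
G1 X7.81 Y1.54 E0.6815
G1 X8.00 Y2.50 E0.7791
G1 X7.81 Y3.46 E0.8768
G1 X7.27 Y4.27 E0.9739
G1 X6.46 Y4.81 E1.0711
G1 X5.50 Y5.00 E1.1687
G1 X4.54 Y4.81 E1.2663
G1 X3.73 Y4.27 E1.3635
G1 X3.19 Y3.46 E1.4606
G1 X3.00 Y2.50 E1.5583

At z = 20.7 mm: the cube is not intersected at this z (z outside [0, 7.5]); the r=2.5 cylinder at (5.5, 2.5) gives a regular 16-gon of circumradius 2.5 (constant along its height); Combining (union): only the r=2.5 cylinder at (5.5, 2.5) is present, so the union is just that shape — 1 connected region. The outline is a single polygon with 16 vertices. Extrusion per mm of travel: 0.8 × 0.3 / (π × 0.875²) = 0.099780. Accumulating E over each segment gives final E = 1.5583.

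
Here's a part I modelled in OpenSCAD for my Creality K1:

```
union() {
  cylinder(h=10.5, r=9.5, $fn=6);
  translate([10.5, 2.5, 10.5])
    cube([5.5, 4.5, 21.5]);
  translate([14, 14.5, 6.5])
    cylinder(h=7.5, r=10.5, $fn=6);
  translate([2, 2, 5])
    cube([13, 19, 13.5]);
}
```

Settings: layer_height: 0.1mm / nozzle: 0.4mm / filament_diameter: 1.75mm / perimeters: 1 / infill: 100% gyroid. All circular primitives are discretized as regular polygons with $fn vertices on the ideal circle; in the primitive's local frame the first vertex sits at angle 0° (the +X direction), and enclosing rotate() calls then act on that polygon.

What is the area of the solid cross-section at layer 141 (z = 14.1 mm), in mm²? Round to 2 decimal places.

At z = 14.1 mm: the cylinder is absent (z outside [0, 10.5]); the 5.5×4.5 cube at (10.5, 2.5) contributes its full rectangle (area 24.75 mm²); the cylinder at (14, 14.5) is absent (z outside [6.5, 14]); the cube at (2, 2) (footprint 13×19) is included at this height (area 247.00 mm²); Combining (union): the regions partially overlap — summed areas 271.75 mm² minus the doubly-counted overlap 20.25 mm² gives 251.50 mm² — area = 251.50 mm². Overall, the cross-section is a single solid region. Net area = 251.50 mm².

251.50 mm²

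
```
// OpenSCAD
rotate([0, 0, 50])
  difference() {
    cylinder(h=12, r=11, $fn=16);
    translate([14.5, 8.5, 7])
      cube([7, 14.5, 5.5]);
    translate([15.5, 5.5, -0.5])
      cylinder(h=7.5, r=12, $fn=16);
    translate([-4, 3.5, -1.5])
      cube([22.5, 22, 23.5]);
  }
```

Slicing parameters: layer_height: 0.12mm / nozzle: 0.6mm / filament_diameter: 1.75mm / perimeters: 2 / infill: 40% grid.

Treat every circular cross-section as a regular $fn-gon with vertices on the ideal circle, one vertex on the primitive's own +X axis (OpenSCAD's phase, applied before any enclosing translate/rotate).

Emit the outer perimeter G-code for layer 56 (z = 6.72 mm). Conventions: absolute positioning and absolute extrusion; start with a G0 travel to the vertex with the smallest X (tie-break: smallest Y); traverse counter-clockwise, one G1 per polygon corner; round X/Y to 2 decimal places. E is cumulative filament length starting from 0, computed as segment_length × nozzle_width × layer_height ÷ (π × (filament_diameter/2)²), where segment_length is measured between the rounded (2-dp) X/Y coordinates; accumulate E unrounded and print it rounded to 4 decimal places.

G0 X-10.96 Y-0.96 Z6.72
G1 X-9.76 Y-5.08 E0.1285
G1 X-7.07 Y-8.43 E0.2571
G1 X-3.31 Y-10.49 E0.3854
G1 X0.96 Y-10.96 E0.5140
G1 X5.08 Y-9.76 E0.6424
G1 X8.43 Y-7.07 E0.7710
G1 X10.49 Y-3.31 E0.8994
G1 X10.96 Y0.96 E1.0280
G1 X9.96 Y4.38 E1.1346
G1 X6.80 Y3.45 E1.2332
G1 X2.14 Y3.96 E1.3736
G1 X-0.18 Y5.24 E1.4529
G1 X-5.25 Y-0.81 E1.6892
G1 X-10.39 Y3.50 E1.8900
G1 X-10.49 Y3.31 E1.8964
G1 X-10.96 Y-0.96 E2.0250

At z = 6.72 mm: the r=11 cylinder gives a regular 16-gon of circumradius 11 (constant along its height); the cube at (14.5, 8.5) is not intersected at this z (z outside [7, 12.5]); the r=12 cylinder at (15.5, 5.5) contributes a regular 16-gon of circumradius 12; the cube at (-4, 3.5) (footprint 22.5×22) is included at this height; After the difference (first − rest): starting from the r=11 cylinder, the r=12 cylinder at (15.5, 5.5) partially overlaps it — only the 67.20 mm² overlap (of its 440.85 mm²) is removed, clipping the outline; the 22.5×22 cube at (-4, 3.5) partially overlaps it — only the 56.04 mm² overlap (of its 495.00 mm²) is removed, clipping the outline — 1 connected region; (rotated 50° about Z; rotation is an isometry so areas/perimeters/island counts are preserved). The outline is a single polygon with 16 vertices. Extrusion per mm of travel: 0.6 × 0.12 / (π × 0.875²) = 0.029934. Accumulating E over each segment gives final E = 2.0250.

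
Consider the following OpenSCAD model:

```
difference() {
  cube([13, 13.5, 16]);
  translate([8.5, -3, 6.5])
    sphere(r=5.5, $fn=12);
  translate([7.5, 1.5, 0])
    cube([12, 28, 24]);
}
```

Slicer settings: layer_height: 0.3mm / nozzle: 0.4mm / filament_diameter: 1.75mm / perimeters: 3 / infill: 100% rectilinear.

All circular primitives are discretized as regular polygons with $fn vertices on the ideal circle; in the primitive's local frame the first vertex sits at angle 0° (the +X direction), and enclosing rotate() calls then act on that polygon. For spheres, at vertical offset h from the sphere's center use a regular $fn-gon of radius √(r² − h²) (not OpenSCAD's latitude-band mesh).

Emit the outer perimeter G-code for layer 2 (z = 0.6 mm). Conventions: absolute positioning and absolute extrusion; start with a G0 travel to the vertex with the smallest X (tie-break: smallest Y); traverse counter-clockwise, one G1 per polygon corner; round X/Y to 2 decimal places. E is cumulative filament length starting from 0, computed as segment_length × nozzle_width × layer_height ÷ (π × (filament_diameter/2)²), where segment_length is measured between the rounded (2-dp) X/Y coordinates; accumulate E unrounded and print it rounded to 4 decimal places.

At z = 0.6 mm: the cube (footprint 13×13.5) is included at this height; the sphere at (8.5, -3) does not reach this height (|z−center|=5.900 > r=5.5); the cube at (7.5, 1.5) (footprint 12×28) is included at this height; After the difference (first − rest): starting from the 13×13.5 cube, the 12×28 cube at (7.5, 1.5) partially overlaps it — only the 66.00 mm² overlap (of its 336.00 mm²) is removed, clipping the outline — 1 connected region. The outline is a single polygon with 6 vertices. Extrusion per mm of travel: 0.4 × 0.3 / (π × 0.875²) = 0.049890. Accumulating E over each segment gives final E = 2.6442.

G0 X0.00 Y0.00 Z0.60
G1 X13.00 Y0.00 E0.6486
G1 X13.00 Y1.50 E0.7234
G1 X7.50 Y1.50 E0.9978
G1 X7.50 Y13.50 E1.5965
G1 X0.00 Y13.50 E1.9707
G1 X0.00 Y0.00 E2.6442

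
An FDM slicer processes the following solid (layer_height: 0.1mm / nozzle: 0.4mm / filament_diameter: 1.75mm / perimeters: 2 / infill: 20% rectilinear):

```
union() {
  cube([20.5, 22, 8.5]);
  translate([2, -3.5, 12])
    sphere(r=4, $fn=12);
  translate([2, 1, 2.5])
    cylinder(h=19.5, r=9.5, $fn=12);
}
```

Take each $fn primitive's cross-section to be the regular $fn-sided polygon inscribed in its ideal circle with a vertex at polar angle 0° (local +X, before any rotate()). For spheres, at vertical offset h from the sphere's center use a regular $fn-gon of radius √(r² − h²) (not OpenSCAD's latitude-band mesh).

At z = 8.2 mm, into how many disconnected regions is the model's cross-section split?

1

At z = 8.2 mm: the cube is present — its section is the full 20.5×22 rectangle; the sphere at (2, -3.5): section is a regular 12-gon, circumradius = √(r²−h²) = √(4²−3.8²) = 1.249; the cylinder at (2, 1): section is a regular 12-gon, circumradius r=9.5; Merging all regions: the regions partially overlap (shared area 102.20 mm²), so overlapping operands fuse into one piece — 1 connected region. The result has 1 disconnected region.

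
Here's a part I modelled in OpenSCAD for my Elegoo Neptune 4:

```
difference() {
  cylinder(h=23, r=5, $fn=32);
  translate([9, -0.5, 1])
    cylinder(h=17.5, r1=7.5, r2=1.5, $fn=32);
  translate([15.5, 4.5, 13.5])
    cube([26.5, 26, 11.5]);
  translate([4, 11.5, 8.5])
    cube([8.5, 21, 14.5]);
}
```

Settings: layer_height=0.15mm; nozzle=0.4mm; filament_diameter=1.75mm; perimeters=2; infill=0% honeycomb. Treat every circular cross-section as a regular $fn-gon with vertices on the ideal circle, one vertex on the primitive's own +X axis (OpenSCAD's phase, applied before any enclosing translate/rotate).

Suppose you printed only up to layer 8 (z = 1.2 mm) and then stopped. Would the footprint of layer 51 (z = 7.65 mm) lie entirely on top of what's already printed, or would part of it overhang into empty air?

part overhangs

Compare the two slices. At z = 1.2: the cylinder: section is a regular 32-gon, circumradius r=5 (area = (32/2)·5.000²·sin(360°/32) = 78.04 mm²); the cone at (9, -0.5) contributes a regular 32-gon of circumradius 7.431 (interpolated between r1=7.5 and r2=1.5 at t=0.011) (area = (32/2)·7.431²·sin(360°/32) = 172.39 mm²); the cube at (15.5, 4.5) is absent (z outside [13.5, 25]); the cube at (4, 11.5) does not reach this height (z outside [8.5, 23]); Taking the first minus the rest: starting from the r=5 cylinder (78.04 mm²), the cone at (9, -0.5) partially overlaps it — only the 19.18 mm² overlap (of its 172.39 mm²) is removed, clipping the outline — area = 58.86 mm². At z = 7.65: the r=5 cylinder contributes a regular 32-gon of circumradius 5 (area = (32/2)·5.000²·sin(360°/32) = 78.04 mm²); the cone at (9, -0.5) (r1=7.5→r2=1.5) has section circumradius 5.220 here — a regular 32-gon (area = (32/2)·5.220²·sin(360°/32) = 85.05 mm²); the cube at (15.5, 4.5) does not reach this height (z outside [13.5, 25]); the cube at (4, 11.5) is not intersected at this z (z outside [8.5, 23]); After the difference (first − rest): starting from the r=5 cylinder (78.04 mm²), the cone at (9, -0.5) partially overlaps it — only the 3.76 mm² overlap (of its 85.05 mm²) is removed, clipping the outline — area = 74.28 mm². Checking containment: at z = 7.65 the cross-section extends beyond the z = 1.2 cross-section by about 15.42 mm².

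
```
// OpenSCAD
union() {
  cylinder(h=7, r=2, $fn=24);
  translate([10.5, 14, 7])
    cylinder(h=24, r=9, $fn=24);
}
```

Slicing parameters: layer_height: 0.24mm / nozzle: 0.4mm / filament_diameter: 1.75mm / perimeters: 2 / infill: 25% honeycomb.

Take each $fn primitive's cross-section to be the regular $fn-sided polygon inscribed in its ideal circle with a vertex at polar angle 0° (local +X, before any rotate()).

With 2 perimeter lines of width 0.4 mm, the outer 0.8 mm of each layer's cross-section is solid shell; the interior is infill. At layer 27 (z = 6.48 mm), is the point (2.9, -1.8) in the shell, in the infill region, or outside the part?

outside

At z = 6.48 mm: the r=2 cylinder gives a regular 24-gon of circumradius 2 (constant along its height); the cylinder at (10.5, 14) does not reach this height (z outside [7, 31]); Taking the union: only the r=2 cylinder is present, so the union is just that shape — 1 connected region. Overall, the cross-section is a single solid region. The nearest boundary edge runs (1.41, -1.41)→(1.73, -1.00); distance from the point to it = 1.42 mm. The point is not inside any of the regions above, so it lies outside the cross-section (1.42 mm from the nearest boundary).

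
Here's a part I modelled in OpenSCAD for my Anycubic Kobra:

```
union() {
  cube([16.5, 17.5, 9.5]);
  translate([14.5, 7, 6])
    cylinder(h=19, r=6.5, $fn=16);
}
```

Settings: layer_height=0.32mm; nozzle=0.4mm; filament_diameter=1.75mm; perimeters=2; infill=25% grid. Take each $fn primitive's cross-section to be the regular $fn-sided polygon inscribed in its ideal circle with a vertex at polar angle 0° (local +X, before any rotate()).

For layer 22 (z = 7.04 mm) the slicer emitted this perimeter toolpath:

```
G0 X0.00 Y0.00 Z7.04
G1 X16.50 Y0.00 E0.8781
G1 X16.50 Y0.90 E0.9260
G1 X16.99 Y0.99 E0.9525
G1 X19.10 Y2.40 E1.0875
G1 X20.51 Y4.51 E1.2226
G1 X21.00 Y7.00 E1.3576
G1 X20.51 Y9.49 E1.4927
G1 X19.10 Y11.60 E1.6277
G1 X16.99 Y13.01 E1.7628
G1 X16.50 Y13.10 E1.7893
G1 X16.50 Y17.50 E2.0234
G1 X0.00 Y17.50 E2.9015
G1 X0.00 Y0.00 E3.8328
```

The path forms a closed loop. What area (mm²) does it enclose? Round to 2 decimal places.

328.29 mm²

Apply the shoelace formula to the sequence of (X, Y) vertices; enclosed area = 328.29 mm².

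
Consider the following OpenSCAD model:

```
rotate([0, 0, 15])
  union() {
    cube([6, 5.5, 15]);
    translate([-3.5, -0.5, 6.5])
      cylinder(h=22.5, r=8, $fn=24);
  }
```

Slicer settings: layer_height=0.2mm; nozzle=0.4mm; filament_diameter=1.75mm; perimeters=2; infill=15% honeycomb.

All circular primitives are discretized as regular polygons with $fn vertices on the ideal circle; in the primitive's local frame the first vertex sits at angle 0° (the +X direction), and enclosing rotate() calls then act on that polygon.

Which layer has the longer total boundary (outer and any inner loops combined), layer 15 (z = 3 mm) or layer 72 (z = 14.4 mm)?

Layer 15 (z = 3): the cube is present — its section is the full 6×5.5 rectangle (perimeter 23.00 mm); the cylinder at (-3.5, -0.5) does not reach this height (z outside [6.5, 29]); Merging all regions: only the 6×5.5 cube is present, so the union is just that shape — boundary = 23.00 mm; (whole slice rotated 15° about Z — lengths, areas and connectivity unchanged). So its perimeter = 23.00 mm. Layer 72 (z = 14.4): the 6×5.5 cube contributes its full rectangle (perimeter 23.00 mm); the r=8 cylinder at (-3.5, -0.5) gives a regular 24-gon of circumradius 8 (constant along its height) (perimeter = 2·24·8.000·sin(180°/24) = 50.12 mm); Combining (union): the regions partially overlap (shared area 19.48 mm²), so the edge portions inside another operand are dropped and the merged outline is re-measured after clipping — boundary = 55.15 mm; (whole slice rotated 15° about Z — lengths, areas and connectivity unchanged). So its perimeter = 55.15 mm. Layer 72 is larger (55.15 vs 23.00 mm).

layer 72 (z = 14.4 mm)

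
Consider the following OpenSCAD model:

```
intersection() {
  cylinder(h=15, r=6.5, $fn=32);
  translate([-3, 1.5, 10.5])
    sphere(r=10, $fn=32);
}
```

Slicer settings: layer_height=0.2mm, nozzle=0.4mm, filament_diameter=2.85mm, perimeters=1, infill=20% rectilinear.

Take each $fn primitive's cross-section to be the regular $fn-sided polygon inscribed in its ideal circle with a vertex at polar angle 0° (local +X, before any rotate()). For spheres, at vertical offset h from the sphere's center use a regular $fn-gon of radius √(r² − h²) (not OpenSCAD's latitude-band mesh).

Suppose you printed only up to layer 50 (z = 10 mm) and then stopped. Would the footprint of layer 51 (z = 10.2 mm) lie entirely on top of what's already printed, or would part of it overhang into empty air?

entirely on top

Compare the two slices. At z = 10: the cylinder: section is a regular 32-gon, circumradius r=6.5 (area = (32/2)·6.500²·sin(360°/32) = 131.88 mm²); the r=10 sphere at (-3, 1.5) slices to a regular 32-gon of circumradius 9.987 (√(r²−h²) with h=0.5 from center) (area = (32/2)·9.987²·sin(360°/32) = 311.36 mm²); Keeping only the common overlap: the r=6.5 cylinder lies inside the r=10 sphere at (-3, 1.5), so it is kept whole — area = 131.88 mm². At z = 10.2: the r=6.5 cylinder contributes a regular 32-gon of circumradius 6.5 (area = (32/2)·6.500²·sin(360°/32) = 131.88 mm²); the r=10 sphere at (-3, 1.5) slices to a regular 32-gon of circumradius 9.995 (√(r²−h²) with h=0.3 from center) (area = (32/2)·9.995²·sin(360°/32) = 311.86 mm²); Keeping only the common overlap: the r=6.5 cylinder lies inside the r=10 sphere at (-3, 1.5), so it is kept whole — area = 131.88 mm². Checking containment: the cross-section at z = 10.2 is a subset of the cross-section at z = 10.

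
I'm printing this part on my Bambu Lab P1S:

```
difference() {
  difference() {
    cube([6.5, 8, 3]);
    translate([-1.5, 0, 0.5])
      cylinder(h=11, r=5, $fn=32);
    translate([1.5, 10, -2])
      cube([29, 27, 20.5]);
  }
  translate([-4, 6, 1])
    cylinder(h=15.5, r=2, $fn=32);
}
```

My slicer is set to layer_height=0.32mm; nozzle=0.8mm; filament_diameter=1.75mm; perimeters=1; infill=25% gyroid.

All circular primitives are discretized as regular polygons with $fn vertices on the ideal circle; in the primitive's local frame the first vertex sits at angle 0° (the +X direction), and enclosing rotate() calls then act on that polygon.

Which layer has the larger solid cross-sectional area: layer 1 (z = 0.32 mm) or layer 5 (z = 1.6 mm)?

Layer 1 (z = 0.32): the cube (footprint 6.5×8) is included at this height (area 52.00 mm²); the cylinder at (-1.5, 0) is not intersected at this z (z outside [0.5, 11.5]); the cube at (1.5, 10) is present — its section is the full 29×27 rectangle (area 783.00 mm²); Taking the first minus the rest: starting from the 6.5×8 cube (52.00 mm²), the 29×27 cube at (1.5, 10) misses the remaining region (no effect) — area = 52.00 mm²; the cylinder at (-4, 6) does not reach this height (z outside [1, 16.5]); After the difference (first − rest): none of the subtracted shapes is present at this height, so that combined region is unchanged — area = 52.00 mm². So its area = 52.00 mm². Layer 5 (z = 1.6): the cube is present — its section is the full 6.5×8 rectangle (area 52.00 mm²); the cylinder at (-1.5, 0): section is a regular 32-gon, circumradius r=5 (area = (32/2)·5.000²·sin(360°/32) = 78.04 mm²); the 29×27 cube at (1.5, 10) contributes its full rectangle (area 783.00 mm²); Taking the first minus the rest: starting from the 6.5×8 cube (52.00 mm²), the r=5 cylinder at (-1.5, 0) partially overlaps it — only the 12.15 mm² overlap (of its 78.04 mm²) is removed, clipping the outline; the 29×27 cube at (1.5, 10) misses the remaining region (no effect) — area = 39.85 mm²; the cylinder at (-4, 6): section is a regular 32-gon, circumradius r=2 (area = (32/2)·2.000²·sin(360°/32) = 12.49 mm²); Taking the first minus the rest: starting from the result so far (39.85 mm²), the r=2 cylinder at (-4, 6) misses the remaining region (no effect) — area = 39.85 mm². So its area = 39.85 mm². Layer 1 is larger (52.00 vs 39.85 mm²).

layer 1 (z = 0.32 mm)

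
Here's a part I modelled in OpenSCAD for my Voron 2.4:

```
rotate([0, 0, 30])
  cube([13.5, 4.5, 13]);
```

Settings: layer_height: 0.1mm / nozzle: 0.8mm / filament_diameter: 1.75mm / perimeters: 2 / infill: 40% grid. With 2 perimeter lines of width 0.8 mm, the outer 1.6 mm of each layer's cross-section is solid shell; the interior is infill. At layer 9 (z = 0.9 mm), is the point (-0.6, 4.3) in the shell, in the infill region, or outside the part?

shell

At z = 0.9 mm: the cube (footprint 13.5×4.5) is included at this height; (rotated 30° about Z; rotation is an isometry so areas/perimeters/island counts are preserved). Overall, the cross-section is a single solid region. Undo the 30° rotation: the query point maps to (1.630, 4.024) in the un-rotated model frame. The nearest boundary edge runs (13.50, 4.50)→(0.00, 4.50); distance from the point to it = 0.48 mm. The point is inside the cross-section, 0.48 mm from the nearest boundary — within the 1.6 mm shell band (2 × 0.8).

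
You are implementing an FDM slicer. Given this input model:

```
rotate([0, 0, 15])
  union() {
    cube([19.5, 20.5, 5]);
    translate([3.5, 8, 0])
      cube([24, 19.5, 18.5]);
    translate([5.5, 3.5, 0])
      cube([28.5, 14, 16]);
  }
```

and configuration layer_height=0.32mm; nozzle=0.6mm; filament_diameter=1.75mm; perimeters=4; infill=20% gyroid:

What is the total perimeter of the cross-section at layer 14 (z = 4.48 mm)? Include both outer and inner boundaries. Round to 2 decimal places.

At z = 4.48 mm: the cube (footprint 19.5×20.5) is included at this height (perimeter 80.00 mm); the cube at (3.5, 8) (footprint 24×19.5) is included at this height (perimeter 87.00 mm); the cube at (5.5, 3.5) (footprint 28.5×14) is included at this height (perimeter 85.00 mm); Merging all regions: the regions partially overlap (shared area 472.00 mm²), so the edge portions inside another operand are dropped and the merged outline is re-measured after clipping — boundary = 123.00 mm; (whole slice rotated 15° about Z — lengths, areas and connectivity unchanged). Overall, the cross-section is a single solid region. Total boundary length (outer) = 123.00 mm.

123.00 mm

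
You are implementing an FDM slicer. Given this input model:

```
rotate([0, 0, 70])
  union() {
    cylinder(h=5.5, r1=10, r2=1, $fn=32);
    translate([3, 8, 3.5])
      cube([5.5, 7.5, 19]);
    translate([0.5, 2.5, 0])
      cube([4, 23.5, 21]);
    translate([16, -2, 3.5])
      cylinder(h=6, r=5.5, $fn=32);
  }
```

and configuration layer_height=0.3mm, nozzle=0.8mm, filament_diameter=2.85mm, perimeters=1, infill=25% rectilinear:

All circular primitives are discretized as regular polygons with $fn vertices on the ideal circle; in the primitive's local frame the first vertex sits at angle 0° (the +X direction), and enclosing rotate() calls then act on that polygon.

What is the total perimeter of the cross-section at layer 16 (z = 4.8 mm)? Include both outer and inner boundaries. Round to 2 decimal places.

110.96 mm

At z = 4.8 mm: the cone contributes a regular 32-gon of circumradius 2.145 (interpolated between r1=10 and r2=1 at t=0.873) (perimeter = 2·32·2.145·sin(180°/32) = 13.46 mm); the cube at (3, 8) is present — its section is the full 5.5×7.5 rectangle (perimeter 26.00 mm); the cube at (0.5, 2.5) is present — its section is the full 4×23.5 rectangle (perimeter 55.00 mm); the r=5.5 cylinder at (16, -2) contributes a regular 32-gon of circumradius 5.5 (perimeter = 2·32·5.500·sin(180°/32) = 34.50 mm); Merging all regions: the regions partially overlap (shared area 11.25 mm²), so the edge portions inside another operand are dropped and the merged outline is re-measured after clipping — boundary = 110.96 mm; (whole slice rotated 70° about Z — lengths, areas and connectivity unchanged). Overall, the cross-section has 3 separate islands. Total boundary length (outer) = 110.96 mm.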